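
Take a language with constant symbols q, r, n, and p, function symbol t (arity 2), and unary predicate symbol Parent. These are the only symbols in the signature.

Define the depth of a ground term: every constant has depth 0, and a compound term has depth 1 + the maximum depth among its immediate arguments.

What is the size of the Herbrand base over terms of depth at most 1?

First count ground terms of depth ≤ 1.
Count level by level. With function symbols t/2, the terms of depth ≤ k are the 4 constants together with each function applied to depth-≤(k−1) tuples, so N_k = 4 + N_{k-1}^2.
N_0 = 4
N_1 = 4 + 4^2 = 20
So |H| = 20.
Each predicate of arity r yields |H|^r ground atoms (one per choice of an r-tuple from H):
  Parent: 20
Total ground atoms: 20.

20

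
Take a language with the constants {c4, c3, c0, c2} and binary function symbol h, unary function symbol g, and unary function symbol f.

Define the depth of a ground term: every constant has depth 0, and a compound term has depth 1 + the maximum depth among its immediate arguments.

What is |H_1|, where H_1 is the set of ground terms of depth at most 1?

Write N_k for the number of ground terms of depth ≤ k. A term of depth ≤ k is either a constant or a function symbol applied to arguments of depth ≤ k−1, so N_k = 4 + N_{k-1}^2 + N_{k-1} + N_{k-1}.
N_0 = 4
N_1 = 4 + 4^2 + 4 + 4 = 28

28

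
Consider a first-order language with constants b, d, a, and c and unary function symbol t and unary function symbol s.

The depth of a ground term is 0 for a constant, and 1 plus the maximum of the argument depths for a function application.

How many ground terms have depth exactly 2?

Let N_k count ground terms of depth at most k. Each non-constant term of depth ≤ k is some function symbol applied to depth-≤(k−1) arguments, giving N_k = 4 + N_{k-1} + N_{k-1}.
N_0 = 4
N_1 = 4 + 4 + 4 = 12
N_2 = 4 + 12 + 12 = 28
Terms of depth exactly 2: N_2 − N_1 = 28 − 12 = 16.

16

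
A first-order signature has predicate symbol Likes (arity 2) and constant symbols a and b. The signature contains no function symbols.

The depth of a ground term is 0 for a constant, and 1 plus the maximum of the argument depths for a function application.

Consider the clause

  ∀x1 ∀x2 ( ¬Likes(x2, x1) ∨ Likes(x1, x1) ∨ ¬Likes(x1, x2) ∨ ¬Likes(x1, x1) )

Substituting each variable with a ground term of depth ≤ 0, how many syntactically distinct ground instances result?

4

Ground terms of depth ≤ 0:
  With no function symbols every ground term is a constant, so there are exactly 2 ground terms at every depth bound.
  N_0 = 2
So there are 2 ground terms available for substitution.
There are 2 variables to instantiate (x1, x2), each occurring in at least one literal, so different choices give different ground instances.
Number of ground instances = 2^2 = 4.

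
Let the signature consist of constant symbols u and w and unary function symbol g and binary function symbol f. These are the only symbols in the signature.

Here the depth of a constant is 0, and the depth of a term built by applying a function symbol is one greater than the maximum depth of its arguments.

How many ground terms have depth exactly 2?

Count level by level. With function symbols g/1, f/2, the terms of depth ≤ k are the 2 constants together with each function applied to depth-≤(k−1) tuples, so N_k = 2 + N_{k-1} + N_{k-1}^2.
N_0 = 2
N_1 = 2 + 2 + 2^2 = 8
N_2 = 2 + 8 + 8^2 = 74
Terms of depth exactly 2: N_2 − N_1 = 74 − 8 = 66.

66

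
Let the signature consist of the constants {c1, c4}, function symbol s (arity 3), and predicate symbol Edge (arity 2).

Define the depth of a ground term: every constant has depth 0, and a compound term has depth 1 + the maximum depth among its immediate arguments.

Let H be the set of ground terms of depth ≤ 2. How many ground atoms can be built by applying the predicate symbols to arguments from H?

First count ground terms of depth ≤ 2.
Let N_k = |{terms of depth ≤ k}|. Then N_0 = 2 and N_k = 2 + N_{k-1}^3 for k ≥ 1 (one summand per function symbol, arity giving the exponent).
N_0 = 2
N_1 = 2 + 2^3 = 10
N_2 = 2 + 10^3 = 1002
So |H| = 1002.
Ground atoms are formed by filling each argument slot of a predicate with a term from H, so an r-ary predicate gives |H|^r atoms:
  Edge: 1002^2 = 1004004
Total ground atoms: 1004004.

1004004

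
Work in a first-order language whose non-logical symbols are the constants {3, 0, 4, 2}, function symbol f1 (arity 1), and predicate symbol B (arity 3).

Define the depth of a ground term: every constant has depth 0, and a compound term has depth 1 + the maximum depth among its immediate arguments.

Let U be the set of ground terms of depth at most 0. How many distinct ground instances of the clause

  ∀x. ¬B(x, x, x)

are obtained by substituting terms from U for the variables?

4

Ground terms of depth ≤ 0:
  If N_k denotes the number of depth-≤k ground terms, the 4 constants give N_0 = 4, and each function symbol of arity r contributes N_{k-1}^r new terms at level k: N_k = 4 + N_{k-1}.
  N_0 = 4
  Explicitly: 3, 0, 4, 2.
So there are 4 ground terms available for substitution.
There is 1 variable to instantiate (x),  occurring in at least one literal, so different choices give different ground instances.
Number of ground instances = 4.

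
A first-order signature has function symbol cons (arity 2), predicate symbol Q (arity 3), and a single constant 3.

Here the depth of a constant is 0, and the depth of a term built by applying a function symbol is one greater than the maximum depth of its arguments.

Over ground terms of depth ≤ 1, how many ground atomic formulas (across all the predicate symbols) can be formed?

8

First count ground terms of depth ≤ 1.
Let N_k = |{terms of depth ≤ k}|. Then N_0 = 1 and N_k = 1 + N_{k-1}^2 for k ≥ 1 (one summand per function symbol, arity giving the exponent).
N_0 = 1
N_1 = 1 + 1^2 = 2
Explicitly: 3, cons(3, 3).
So |H| = 2.
For each predicate symbol, the number of ground atoms is |H| raised to its arity; summing:
  Q: 2^3 = 8
Total ground atoms: 8.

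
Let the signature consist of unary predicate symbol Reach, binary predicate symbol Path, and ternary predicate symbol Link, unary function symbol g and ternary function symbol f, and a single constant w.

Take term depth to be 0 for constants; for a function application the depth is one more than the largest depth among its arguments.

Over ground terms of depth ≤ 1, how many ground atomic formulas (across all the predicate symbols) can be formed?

First count ground terms of depth ≤ 1.
Let N_k count ground terms of depth at most k. Each non-constant term of depth ≤ k is some function symbol applied to depth-≤(k−1) arguments, giving N_k = 1 + N_{k-1} + N_{k-1}^3.
N_0 = 1
N_1 = 1 + 1 + 1^3 = 3
Explicitly: w, g(w), f(w, w, w).
So |H| = 3.
A ground atom is a predicate applied to a tuple of terms from H, so the count is the sum over predicates of |H|^arity:
  Reach: 3;  Path: 3^2 = 9;  Link: 3^3 = 27
Total ground atoms: 3 + 9 + 27 = 39.

39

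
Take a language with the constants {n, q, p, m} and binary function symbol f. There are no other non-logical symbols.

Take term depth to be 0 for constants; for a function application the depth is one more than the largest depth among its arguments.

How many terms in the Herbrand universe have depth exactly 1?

16

If N_k denotes the number of depth-≤k ground terms, the 4 constants give N_0 = 4, and each function symbol of arity r contributes N_{k-1}^r new terms at level k: N_k = 4 + N_{k-1}^2.
N_0 = 4
N_1 = 4 + 4^2 = 20
Terms of depth exactly 1: N_1 − N_0 = 20 − 4 = 16.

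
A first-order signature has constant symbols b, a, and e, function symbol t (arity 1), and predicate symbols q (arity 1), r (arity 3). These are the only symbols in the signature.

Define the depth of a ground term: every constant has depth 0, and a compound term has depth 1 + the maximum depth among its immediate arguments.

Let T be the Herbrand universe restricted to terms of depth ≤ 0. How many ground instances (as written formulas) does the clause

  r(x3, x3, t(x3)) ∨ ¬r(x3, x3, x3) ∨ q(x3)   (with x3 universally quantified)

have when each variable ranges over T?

3

Ground terms of depth ≤ 0:
  Write N_k for the number of ground terms of depth ≤ k. A term of depth ≤ k is either a constant or a function symbol applied to arguments of depth ≤ k−1, so N_k = 3 + N_{k-1}.
  N_0 = 3
  Explicitly: b, a, e.
So there are 3 ground terms available for substitution.
The body mentions the single quantified variable x3; since ground terms form a free algebra, no two substitutions collapse to the same formula.
Number of ground instances = 3.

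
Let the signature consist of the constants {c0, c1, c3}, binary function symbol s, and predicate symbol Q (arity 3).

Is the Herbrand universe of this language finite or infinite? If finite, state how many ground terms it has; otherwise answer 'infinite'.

infinite

The signature has at least one function symbol (s, arity 2) and at least one constant (c0).
Iterating s gives infinitely many distinct ground terms: c0, s(c0, c0), s(s(c0, c0), s(c0, c0)), ...
So the Herbrand universe is infinite.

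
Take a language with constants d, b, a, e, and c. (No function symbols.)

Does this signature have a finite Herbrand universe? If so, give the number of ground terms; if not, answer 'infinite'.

There are no function symbols, so every ground term is one of the 5 constants.
The Herbrand universe is {d, b, a, e, c}, which is finite with 5 elements.

5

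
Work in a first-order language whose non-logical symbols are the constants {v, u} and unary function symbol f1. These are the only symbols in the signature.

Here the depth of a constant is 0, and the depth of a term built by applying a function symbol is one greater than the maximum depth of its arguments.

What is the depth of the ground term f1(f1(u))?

2

depth(f1(u)) = 1 + depth(u) = 1 + 0 = 1
depth(f1(f1(u))) = 1 + depth(f1(u)) = 1 + 1 = 2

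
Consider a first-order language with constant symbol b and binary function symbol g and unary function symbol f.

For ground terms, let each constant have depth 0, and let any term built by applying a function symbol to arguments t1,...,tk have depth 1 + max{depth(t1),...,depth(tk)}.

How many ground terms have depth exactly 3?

170

Count level by level. With function symbols g/2, f/1, the terms of depth ≤ k are the 1 constant together with each function applied to depth-≤(k−1) tuples, so N_k = 1 + N_{k-1}^2 + N_{k-1}.
N_0 = 1
N_1 = 1 + 1^2 + 1 = 3
N_2 = 1 + 3^2 + 3 = 13
N_3 = 1 + 13^2 + 13 = 183
Terms of depth exactly 3: N_3 − N_2 = 183 − 13 = 170.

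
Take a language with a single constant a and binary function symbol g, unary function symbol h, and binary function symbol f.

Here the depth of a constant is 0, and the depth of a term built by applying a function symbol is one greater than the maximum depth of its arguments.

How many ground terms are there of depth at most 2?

Write N_k for the number of ground terms of depth ≤ k. A term of depth ≤ k is either a constant or a function symbol applied to arguments of depth ≤ k−1, so N_k = 1 + N_{k-1}^2 + N_{k-1} + N_{k-1}^2.
N_0 = 1
N_1 = 1 + 1^2 + 1 + 1^2 = 4
N_2 = 1 + 4^2 + 4 + 4^2 = 37

37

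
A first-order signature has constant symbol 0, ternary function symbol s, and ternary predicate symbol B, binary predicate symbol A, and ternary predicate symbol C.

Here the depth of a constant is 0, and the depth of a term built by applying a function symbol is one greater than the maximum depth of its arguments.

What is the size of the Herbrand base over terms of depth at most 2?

1539

First count ground terms of depth ≤ 2.
Write N_k for the number of ground terms of depth ≤ k. A term of depth ≤ k is either a constant or a function symbol applied to arguments of depth ≤ k−1, so N_k = 1 + N_{k-1}^3.
N_0 = 1
N_1 = 1 + 1^3 = 2
N_2 = 1 + 2^3 = 9
So |H| = 9.
Ground atoms are formed by filling each argument slot of a predicate with a term from H, so an r-ary predicate gives |H|^r atoms:
  B: 9^3 = 729;  A: 9^2 = 81;  C: 9^3 = 729
Total ground atoms: 729 + 81 + 729 = 1539.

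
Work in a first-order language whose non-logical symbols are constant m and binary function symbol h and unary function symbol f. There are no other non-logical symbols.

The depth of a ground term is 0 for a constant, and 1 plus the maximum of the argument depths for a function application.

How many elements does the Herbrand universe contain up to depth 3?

Let N_k = |{terms of depth ≤ k}|. Then N_0 = 1 and N_k = 1 + N_{k-1}^2 + N_{k-1} for k ≥ 1 (one summand per function symbol, arity giving the exponent).
N_0 = 1
N_1 = 1 + 1^2 + 1 = 3
N_2 = 1 + 3^2 + 3 = 13
N_3 = 1 + 13^2 + 13 = 183

183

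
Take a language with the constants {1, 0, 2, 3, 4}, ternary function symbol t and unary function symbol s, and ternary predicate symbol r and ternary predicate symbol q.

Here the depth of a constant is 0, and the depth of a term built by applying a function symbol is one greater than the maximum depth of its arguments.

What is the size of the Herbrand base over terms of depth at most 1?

4920750

First count ground terms of depth ≤ 1.
Let N_k = |{terms of depth ≤ k}|. Then N_0 = 5 and N_k = 5 + N_{k-1}^3 + N_{k-1} for k ≥ 1 (one summand per function symbol, arity giving the exponent).
N_0 = 5
N_1 = 5 + 5^3 + 5 = 135
So |H| = 135.
A ground atom is a predicate applied to a tuple of terms from H, so the count is the sum over predicates of |H|^arity:
  r: 135^3 = 2460375;  q: 135^3 = 2460375
Total ground atoms: 2460375 + 2460375 = 4920750.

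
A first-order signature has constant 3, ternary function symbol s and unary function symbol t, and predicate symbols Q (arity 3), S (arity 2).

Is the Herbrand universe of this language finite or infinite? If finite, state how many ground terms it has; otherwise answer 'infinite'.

infinite

The signature has at least one function symbol (s, arity 3) and at least one constant (3).
Iterating s gives infinitely many distinct ground terms: 3, s(3, 3, 3), s(s(3, 3, 3), s(3, 3, 3), s(3, 3, 3)), ...
So the Herbrand universe is infinite.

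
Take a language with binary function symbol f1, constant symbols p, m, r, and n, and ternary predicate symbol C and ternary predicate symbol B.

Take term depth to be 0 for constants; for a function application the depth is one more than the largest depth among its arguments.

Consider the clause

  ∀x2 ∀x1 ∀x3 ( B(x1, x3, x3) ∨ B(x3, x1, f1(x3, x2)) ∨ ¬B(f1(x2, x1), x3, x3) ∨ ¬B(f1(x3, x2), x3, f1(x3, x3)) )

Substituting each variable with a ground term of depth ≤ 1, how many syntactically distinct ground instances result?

Ground terms of depth ≤ 1:
  Write N_k for the number of ground terms of depth ≤ k. A term of depth ≤ k is either a constant or a function symbol applied to arguments of depth ≤ k−1, so N_k = 4 + N_{k-1}^2.
  N_0 = 4
  N_1 = 4 + 4^2 = 20
So there are 20 ground terms available for substitution.
The clause has 3 distinct variables (x2, x1, x3), each appearing in the body. In the free term algebra distinct substitutions yield syntactically distinct ground instances.
Number of ground instances = 20^3 = 8000.

8000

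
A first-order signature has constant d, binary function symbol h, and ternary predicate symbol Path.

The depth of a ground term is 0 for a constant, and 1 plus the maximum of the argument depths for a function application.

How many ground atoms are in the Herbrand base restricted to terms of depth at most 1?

First count ground terms of depth ≤ 1.
Let N_k count ground terms of depth at most k. Each non-constant term of depth ≤ k is some function symbol applied to depth-≤(k−1) arguments, giving N_k = 1 + N_{k-1}^2.
N_0 = 1
N_1 = 1 + 1^2 = 2
So |H| = 2.
A ground atom is a predicate applied to a tuple of terms from H, so the count is the sum over predicates of |H|^arity:
  Path: 2^3 = 8
Total ground atoms: 8.

8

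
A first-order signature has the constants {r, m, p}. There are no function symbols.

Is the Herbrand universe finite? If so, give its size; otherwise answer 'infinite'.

3

There are no function symbols, so every ground term is one of the 3 constants.
The Herbrand universe is {r, m, p}, which is finite with 3 elements.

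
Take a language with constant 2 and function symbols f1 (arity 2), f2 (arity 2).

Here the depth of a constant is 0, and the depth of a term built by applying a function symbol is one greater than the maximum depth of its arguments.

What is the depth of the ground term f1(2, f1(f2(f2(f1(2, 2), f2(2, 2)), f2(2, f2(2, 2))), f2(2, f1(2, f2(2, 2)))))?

depth(f1(2, 2)) = 1 + max(0, 0) = 1
depth(f2(2, 2)) = 1 + max(0, 0) = 1
depth(f2(f1(2, 2), f2(2, 2))) = 1 + max(1, 1) = 2
depth(f2(2, f2(2, 2))) = 1 + max(0, 1) = 2
depth(f2(f2(f1(2, 2), f2(2, 2)), f2(2, f2(2, 2)))) = 1 + max(2, 2) = 3
depth(f1(2, f2(2, 2))) = 1 + max(0, 1) = 2
depth(f2(2, f1(2, f2(2, 2)))) = 1 + max(0, 2) = 3
depth(f1(f2(f2(f1(2, 2), f2(2, 2)), f2(2, f2(2, 2))), f2(2, f1(2, f2(2, 2))))) = 1 + max(3, 3) = 4
depth(f1(2, f1(f2(f2(f1(2, 2), f2(2, 2)), f2(2, f2(2, 2))), f2(2, f1(2, f2(2, 2)))))) = 1 + max(0, 4) = 5

5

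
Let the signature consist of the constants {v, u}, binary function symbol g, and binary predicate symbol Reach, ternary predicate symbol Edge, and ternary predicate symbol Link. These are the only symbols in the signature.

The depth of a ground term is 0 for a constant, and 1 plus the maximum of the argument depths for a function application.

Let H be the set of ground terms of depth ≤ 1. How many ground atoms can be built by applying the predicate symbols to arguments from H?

First count ground terms of depth ≤ 1.
Let N_k = |{terms of depth ≤ k}|. Then N_0 = 2 and N_k = 2 + N_{k-1}^2 for k ≥ 1 (one summand per function symbol, arity giving the exponent).
N_0 = 2
N_1 = 2 + 2^2 = 6
Explicitly: v, u, g(v, v), g(v, u), g(u, v), g(u, u).
So |H| = 6.
Ground atoms are formed by filling each argument slot of a predicate with a term from H, so an r-ary predicate gives |H|^r atoms:
  Reach: 6^2 = 36;  Edge: 6^3 = 216;  Link: 6^3 = 216
Total ground atoms: 36 + 216 + 216 = 468.

468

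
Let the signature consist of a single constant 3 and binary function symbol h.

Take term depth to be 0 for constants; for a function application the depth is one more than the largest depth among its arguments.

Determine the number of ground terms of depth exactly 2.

3

If N_k denotes the number of depth-≤k ground terms, the 1 constant gives N_0 = 1, and each function symbol of arity r contributes N_{k-1}^r new terms at level k: N_k = 1 + N_{k-1}^2.
N_0 = 1
N_1 = 1 + 1^2 = 2
N_2 = 1 + 2^2 = 5
Terms of depth exactly 2: N_2 − N_1 = 5 − 2 = 3.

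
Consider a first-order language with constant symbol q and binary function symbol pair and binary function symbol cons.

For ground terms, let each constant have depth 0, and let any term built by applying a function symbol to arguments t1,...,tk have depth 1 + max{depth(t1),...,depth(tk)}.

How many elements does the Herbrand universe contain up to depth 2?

19

If N_k denotes the number of depth-≤k ground terms, the 1 constant gives N_0 = 1, and each function symbol of arity r contributes N_{k-1}^r new terms at level k: N_k = 1 + N_{k-1}^2 + N_{k-1}^2.
N_0 = 1
N_1 = 1 + 1^2 + 1^2 = 3
N_2 = 1 + 3^2 + 3^2 = 19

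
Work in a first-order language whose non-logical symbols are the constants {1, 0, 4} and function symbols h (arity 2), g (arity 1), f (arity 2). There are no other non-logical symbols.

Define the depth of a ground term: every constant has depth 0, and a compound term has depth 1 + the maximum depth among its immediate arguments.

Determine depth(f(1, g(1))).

depth(g(1)) = 1 + depth(1) = 1 + 0 = 1
depth(f(1, g(1))) = 1 + max(0, 1) = 2

2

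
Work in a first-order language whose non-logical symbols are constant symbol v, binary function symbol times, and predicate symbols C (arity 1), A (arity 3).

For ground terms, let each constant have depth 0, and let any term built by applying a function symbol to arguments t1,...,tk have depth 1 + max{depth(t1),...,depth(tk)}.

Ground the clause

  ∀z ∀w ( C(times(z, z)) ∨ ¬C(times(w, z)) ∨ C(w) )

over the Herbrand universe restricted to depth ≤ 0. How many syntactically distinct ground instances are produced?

1

Ground terms of depth ≤ 0:
  Let N_k count ground terms of depth at most k. Each non-constant term of depth ≤ k is some function symbol applied to depth-≤(k−1) arguments, giving N_k = 1 + N_{k-1}^2.
  N_0 = 1
  Explicitly: v.
So there is exactly 1 ground term available for substitution.
The clause has 2 distinct variables (z, w), each appearing in the body. In the free term algebra distinct substitutions yield syntactically distinct ground instances.
Number of ground instances = 1^2 = 1.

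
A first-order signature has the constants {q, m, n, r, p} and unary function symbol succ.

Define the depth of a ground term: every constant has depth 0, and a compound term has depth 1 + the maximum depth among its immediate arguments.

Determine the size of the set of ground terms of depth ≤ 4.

25

Let N_k count ground terms of depth at most k. Each non-constant term of depth ≤ k is some function symbol applied to depth-≤(k−1) arguments, giving N_k = 5 + N_{k-1}.
N_0 = 5
N_1 = 5 + 5 = 10
N_2 = 5 + 10 = 15
N_3 = 5 + 15 = 20
N_4 = 5 + 20 = 25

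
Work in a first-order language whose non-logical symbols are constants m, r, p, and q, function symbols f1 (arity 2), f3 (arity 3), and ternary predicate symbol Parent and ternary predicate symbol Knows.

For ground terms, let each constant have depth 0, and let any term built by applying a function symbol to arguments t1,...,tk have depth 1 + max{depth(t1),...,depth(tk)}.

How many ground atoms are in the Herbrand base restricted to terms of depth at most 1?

First count ground terms of depth ≤ 1.
Count level by level. With function symbols f1/2, f3/3, the terms of depth ≤ k are the 4 constants together with each function applied to depth-≤(k−1) tuples, so N_k = 4 + N_{k-1}^2 + N_{k-1}^3.
N_0 = 4
N_1 = 4 + 4^2 + 4^3 = 84
So |H| = 84.
For each predicate symbol, the number of ground atoms is |H| raised to its arity; summing:
  Parent: 84^3 = 592704;  Knows: 84^3 = 592704
Total ground atoms: 592704 + 592704 = 1185408.

1185408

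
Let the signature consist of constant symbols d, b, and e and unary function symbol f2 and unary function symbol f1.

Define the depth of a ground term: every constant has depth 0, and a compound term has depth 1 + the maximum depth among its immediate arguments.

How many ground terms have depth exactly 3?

24

If N_k denotes the number of depth-≤k ground terms, the 3 constants give N_0 = 3, and each function symbol of arity r contributes N_{k-1}^r new terms at level k: N_k = 3 + N_{k-1} + N_{k-1}.
N_0 = 3
N_1 = 3 + 3 + 3 = 9
N_2 = 3 + 9 + 9 = 21
N_3 = 3 + 21 + 21 = 45
Terms of depth exactly 3: N_3 − N_2 = 45 − 21 = 24.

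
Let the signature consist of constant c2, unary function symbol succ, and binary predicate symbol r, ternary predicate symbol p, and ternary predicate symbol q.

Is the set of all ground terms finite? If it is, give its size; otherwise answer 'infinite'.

infinite

The signature has at least one function symbol (succ, arity 1) and at least one constant (c2).
Iterating succ gives infinitely many distinct ground terms: c2, succ(c2), succ(succ(c2)), ...
So the Herbrand universe is infinite.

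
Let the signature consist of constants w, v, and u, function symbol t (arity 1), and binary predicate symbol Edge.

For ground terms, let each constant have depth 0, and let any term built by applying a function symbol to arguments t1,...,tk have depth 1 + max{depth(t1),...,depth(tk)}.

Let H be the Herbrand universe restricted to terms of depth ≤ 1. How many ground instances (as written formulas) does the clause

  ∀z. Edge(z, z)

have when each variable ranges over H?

Ground terms of depth ≤ 1:
  Write N_k for the number of ground terms of depth ≤ k. A term of depth ≤ k is either a constant or a function symbol applied to arguments of depth ≤ k−1, so N_k = 3 + N_{k-1}.
  N_0 = 3
  N_1 = 3 + 3 = 6
So there are 6 ground terms available for substitution.
There is 1 variable to instantiate (z),  occurring in at least one literal, so different choices give different ground instances.
Number of ground instances = 6.

6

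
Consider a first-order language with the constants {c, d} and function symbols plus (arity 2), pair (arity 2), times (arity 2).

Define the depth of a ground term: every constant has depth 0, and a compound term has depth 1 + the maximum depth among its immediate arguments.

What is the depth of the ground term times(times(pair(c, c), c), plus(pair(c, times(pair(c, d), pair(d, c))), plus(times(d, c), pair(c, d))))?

5

depth(pair(c, c)) = 1 + max(0, 0) = 1
depth(times(pair(c, c), c)) = 1 + max(1, 0) = 2
depth(pair(c, d)) = 1 + max(0, 0) = 1
depth(pair(d, c)) = 1 + max(0, 0) = 1
depth(times(pair(c, d), pair(d, c))) = 1 + max(1, 1) = 2
depth(pair(c, times(pair(c, d), pair(d, c)))) = 1 + max(0, 2) = 3
depth(times(d, c)) = 1 + max(0, 0) = 1
depth(plus(times(d, c), pair(c, d))) = 1 + max(1, 1) = 2
depth(plus(pair(c, times(pair(c, d), pair(d, c))), plus(times(d, c), pair(c, d)))) = 1 + max(3, 2) = 4
depth(times(times(pair(c, c), c), plus(pair(c, times(pair(c, d), pair(d, c))), plus(times(d, c), pair(c, d))))) = 1 + max(2, 4) = 5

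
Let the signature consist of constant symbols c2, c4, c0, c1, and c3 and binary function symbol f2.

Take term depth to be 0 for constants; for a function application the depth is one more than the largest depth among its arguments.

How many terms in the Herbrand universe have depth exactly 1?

25

Let N_k count ground terms of depth at most k. Each non-constant term of depth ≤ k is some function symbol applied to depth-≤(k−1) arguments, giving N_k = 5 + N_{k-1}^2.
N_0 = 5
N_1 = 5 + 5^2 = 30
Terms of depth exactly 1: N_1 − N_0 = 30 − 5 = 25.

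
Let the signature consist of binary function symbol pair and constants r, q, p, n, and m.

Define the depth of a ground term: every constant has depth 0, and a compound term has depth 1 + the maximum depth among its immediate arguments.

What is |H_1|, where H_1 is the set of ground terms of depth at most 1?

Let N_k = |{terms of depth ≤ k}|. Then N_0 = 5 and N_k = 5 + N_{k-1}^2 for k ≥ 1 (one summand per function symbol, arity giving the exponent).
N_0 = 5
N_1 = 5 + 5^2 = 30

30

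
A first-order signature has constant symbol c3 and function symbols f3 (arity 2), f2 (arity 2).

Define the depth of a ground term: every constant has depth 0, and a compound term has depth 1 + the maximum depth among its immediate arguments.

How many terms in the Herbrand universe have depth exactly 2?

16

If N_k denotes the number of depth-≤k ground terms, the 1 constant gives N_0 = 1, and each function symbol of arity r contributes N_{k-1}^r new terms at level k: N_k = 1 + N_{k-1}^2 + N_{k-1}^2.
N_0 = 1
N_1 = 1 + 1^2 + 1^2 = 3
N_2 = 1 + 3^2 + 3^2 = 19
Terms of depth exactly 2: N_2 − N_1 = 19 − 3 = 16.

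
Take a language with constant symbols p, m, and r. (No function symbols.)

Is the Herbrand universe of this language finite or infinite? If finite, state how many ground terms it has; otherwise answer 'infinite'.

There are no function symbols, so every ground term is one of the 3 constants.
The Herbrand universe is {p, m, r}, which is finite with 3 elements.

3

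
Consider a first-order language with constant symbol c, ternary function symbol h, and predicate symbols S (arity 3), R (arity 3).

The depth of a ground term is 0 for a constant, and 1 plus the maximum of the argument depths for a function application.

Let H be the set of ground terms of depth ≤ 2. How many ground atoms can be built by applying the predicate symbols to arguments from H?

First count ground terms of depth ≤ 2.
If N_k denotes the number of depth-≤k ground terms, the 1 constant gives N_0 = 1, and each function symbol of arity r contributes N_{k-1}^r new terms at level k: N_k = 1 + N_{k-1}^3.
N_0 = 1
N_1 = 1 + 1^3 = 2
N_2 = 1 + 2^3 = 9
Explicitly: c, h(c, c, c), h(c, c, h(c, c, c)), h(c, h(c, c, c), c), h(c, h(c, c, c), h(c, c, c)), h(h(c, c, c), c, c), h(h(c, c, c), c, h(c, c, c)), h(h(c, c, c), h(c, c, c), c), h(h(c, c, c), h(c, c, c), h(c, c, c)).
So |H| = 9.
A ground atom is a predicate applied to a tuple of terms from H, so the count is the sum over predicates of |H|^arity:
  S: 9^3 = 729;  R: 9^3 = 729
Total ground atoms: 729 + 729 = 1458.

1458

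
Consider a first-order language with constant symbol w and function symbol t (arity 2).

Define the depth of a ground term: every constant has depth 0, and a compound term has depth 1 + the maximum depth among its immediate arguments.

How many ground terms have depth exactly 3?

21

If N_k denotes the number of depth-≤k ground terms, the 1 constant gives N_0 = 1, and each function symbol of arity r contributes N_{k-1}^r new terms at level k: N_k = 1 + N_{k-1}^2.
N_0 = 1
N_1 = 1 + 1^2 = 2
N_2 = 1 + 2^2 = 5
N_3 = 1 + 5^2 = 26
Terms of depth exactly 3: N_3 − N_2 = 26 − 5 = 21.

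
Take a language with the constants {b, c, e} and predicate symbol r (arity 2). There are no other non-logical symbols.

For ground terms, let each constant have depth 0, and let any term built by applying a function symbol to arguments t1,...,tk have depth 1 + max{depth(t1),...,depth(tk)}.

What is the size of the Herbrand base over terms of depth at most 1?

First count ground terms of depth ≤ 1.
With no function symbols every ground term is a constant, so there are exactly 3 ground terms at every depth bound.
N_0 = 3
N_1 = 3
Explicitly: b, c, e.
So |H| = 3.
For each predicate symbol, the number of ground atoms is |H| raised to its arity; summing:
  r: 3^2 = 9
Total ground atoms: 9.

9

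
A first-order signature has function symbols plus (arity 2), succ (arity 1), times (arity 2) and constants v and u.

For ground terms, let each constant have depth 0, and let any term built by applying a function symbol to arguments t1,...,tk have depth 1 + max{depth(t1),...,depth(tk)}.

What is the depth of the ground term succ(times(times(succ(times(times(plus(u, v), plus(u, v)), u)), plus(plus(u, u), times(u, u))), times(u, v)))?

7

depth(plus(u, v)) = 1 + max(0, 0) = 1
depth(times(plus(u, v), plus(u, v))) = 1 + max(1, 1) = 2
depth(times(times(plus(u, v), plus(u, v)), u)) = 1 + max(2, 0) = 3
depth(succ(times(times(plus(u, v), plus(u, v)), u))) = 1 + depth(times(times(plus(u, v), plus(u, v)), u)) = 1 + 3 = 4
depth(plus(u, u)) = 1 + max(0, 0) = 1
depth(times(u, u)) = 1 + max(0, 0) = 1
depth(plus(plus(u, u), times(u, u))) = 1 + max(1, 1) = 2
depth(times(succ(times(times(plus(u, v), plus(u, v)), u)), plus(plus(u, u), times(u, u)))) = 1 + max(4, 2) = 5
depth(times(u, v)) = 1 + max(0, 0) = 1
depth(times(times(succ(times(times(plus(u, v), plus(u, v)), u)), plus(plus(u, u), times(u, u))), times(u, v))) = 1 + max(5, 1) = 6
depth(succ(times(times(succ(times(times(plus(u, v), plus(u, v)), u)), plus(plus(u, u), times(u, u))), times(u, v)))) = 1 + depth(times(times(succ(times(times(plus(u, v), plus(u, v)), u)), plus(plus(u, u), times(u, u))), times(u, v))) = 1 + 6 = 7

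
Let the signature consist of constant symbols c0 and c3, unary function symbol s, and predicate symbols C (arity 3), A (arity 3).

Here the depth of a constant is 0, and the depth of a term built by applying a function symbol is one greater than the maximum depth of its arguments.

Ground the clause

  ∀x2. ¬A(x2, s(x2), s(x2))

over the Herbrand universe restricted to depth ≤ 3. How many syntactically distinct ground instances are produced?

8

Ground terms of depth ≤ 3:
  Count level by level. With function symbols s/1, the terms of depth ≤ k are the 2 constants together with each function applied to depth-≤(k−1) tuples, so N_k = 2 + N_{k-1}.
  N_0 = 2
  N_1 = 2 + 2 = 4
  N_2 = 2 + 4 = 6
  N_3 = 2 + 6 = 8
So there are 8 ground terms available for substitution.
The variable x2 ranges independently over the available ground terms, and distinct assignments produce distinct instances.
Number of ground instances = 8.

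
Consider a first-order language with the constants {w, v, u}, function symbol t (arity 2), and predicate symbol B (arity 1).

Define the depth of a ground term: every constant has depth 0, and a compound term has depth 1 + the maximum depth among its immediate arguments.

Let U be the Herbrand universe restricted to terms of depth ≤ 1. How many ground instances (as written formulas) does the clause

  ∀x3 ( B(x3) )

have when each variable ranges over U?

12

Ground terms of depth ≤ 1:
  If N_k denotes the number of depth-≤k ground terms, the 3 constants give N_0 = 3, and each function symbol of arity r contributes N_{k-1}^r new terms at level k: N_k = 3 + N_{k-1}^2.
  N_0 = 3
  N_1 = 3 + 3^2 = 12
So there are 12 ground terms available for substitution.
The variable x3 ranges independently over the available ground terms, and distinct assignments produce distinct instances.
Number of ground instances = 12.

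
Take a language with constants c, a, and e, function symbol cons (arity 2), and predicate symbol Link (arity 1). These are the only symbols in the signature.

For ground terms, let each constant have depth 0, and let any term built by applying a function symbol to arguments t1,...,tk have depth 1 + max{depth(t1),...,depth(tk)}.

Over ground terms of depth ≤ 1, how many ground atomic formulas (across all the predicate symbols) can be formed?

First count ground terms of depth ≤ 1.
Write N_k for the number of ground terms of depth ≤ k. A term of depth ≤ k is either a constant or a function symbol applied to arguments of depth ≤ k−1, so N_k = 3 + N_{k-1}^2.
N_0 = 3
N_1 = 3 + 3^2 = 12
So |H| = 12.
A ground atom is a predicate applied to a tuple of terms from H, so the count is the sum over predicates of |H|^arity:
  Link: 12
Total ground atoms: 12.

12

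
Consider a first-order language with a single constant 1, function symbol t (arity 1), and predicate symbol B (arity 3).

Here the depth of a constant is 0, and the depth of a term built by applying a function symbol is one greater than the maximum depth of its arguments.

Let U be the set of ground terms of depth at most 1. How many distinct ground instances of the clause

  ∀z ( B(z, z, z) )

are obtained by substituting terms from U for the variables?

2

Ground terms of depth ≤ 1:
  Count level by level. With function symbols t/1, the terms of depth ≤ k are the 1 constant together with each function applied to depth-≤(k−1) tuples, so N_k = 1 + N_{k-1}.
  N_0 = 1
  N_1 = 1 + 1 = 2
  Explicitly: 1, t(1).
So there are 2 ground terms available for substitution.
There is 1 variable to instantiate (z),  occurring in at least one literal, so different choices give different ground instances.
Number of ground instances = 2.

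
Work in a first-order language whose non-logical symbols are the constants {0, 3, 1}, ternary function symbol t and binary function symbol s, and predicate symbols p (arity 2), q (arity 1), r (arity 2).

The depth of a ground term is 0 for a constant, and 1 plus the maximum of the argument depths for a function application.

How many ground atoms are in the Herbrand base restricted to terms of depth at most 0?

21

First count ground terms of depth ≤ 0.
If N_k denotes the number of depth-≤k ground terms, the 3 constants give N_0 = 3, and each function symbol of arity r contributes N_{k-1}^r new terms at level k: N_k = 3 + N_{k-1}^3 + N_{k-1}^2.
N_0 = 3
Explicitly: 0, 3, 1.
So |H| = 3.
For each predicate symbol, the number of ground atoms is |H| raised to its arity; summing:
  p: 3^2 = 9;  q: 3;  r: 3^2 = 9
Total ground atoms: 9 + 3 + 9 = 21.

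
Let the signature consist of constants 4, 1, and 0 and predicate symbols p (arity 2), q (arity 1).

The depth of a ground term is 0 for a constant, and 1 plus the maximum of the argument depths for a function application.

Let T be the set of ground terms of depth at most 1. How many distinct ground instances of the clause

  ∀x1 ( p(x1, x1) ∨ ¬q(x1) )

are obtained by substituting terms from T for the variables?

3

Ground terms of depth ≤ 1:
  With no function symbols every ground term is a constant, so there are exactly 3 ground terms at every depth bound.
  N_0 = 3
  N_1 = 3
  Explicitly: 4, 1, 0.
So there are 3 ground terms available for substitution.
There is 1 variable to instantiate (x1),  occurring in at least one literal, so different choices give different ground instances.
Number of ground instances = 3.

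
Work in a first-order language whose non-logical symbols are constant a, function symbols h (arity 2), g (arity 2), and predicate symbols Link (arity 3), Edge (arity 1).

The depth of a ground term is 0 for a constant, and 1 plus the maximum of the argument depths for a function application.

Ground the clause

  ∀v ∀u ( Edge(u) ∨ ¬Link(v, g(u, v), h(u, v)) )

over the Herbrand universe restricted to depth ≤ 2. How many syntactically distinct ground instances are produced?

361

Ground terms of depth ≤ 2:
  Count level by level. With function symbols h/2, g/2, the terms of depth ≤ k are the 1 constant together with each function applied to depth-≤(k−1) tuples, so N_k = 1 + N_{k-1}^2 + N_{k-1}^2.
  N_0 = 1
  N_1 = 1 + 1^2 + 1^2 = 3
  N_2 = 1 + 3^2 + 3^2 = 19
So there are 19 ground terms available for substitution.
There are 2 variables to instantiate (v, u), each occurring in at least one literal, so different choices give different ground instances.
Number of ground instances = 19^2 = 361.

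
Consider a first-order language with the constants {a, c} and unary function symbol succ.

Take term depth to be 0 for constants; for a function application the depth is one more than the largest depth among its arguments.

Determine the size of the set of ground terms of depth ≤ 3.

Count level by level. With function symbols succ/1, the terms of depth ≤ k are the 2 constants together with each function applied to depth-≤(k−1) tuples, so N_k = 2 + N_{k-1}.
N_0 = 2
N_1 = 2 + 2 = 4
N_2 = 2 + 4 = 6
N_3 = 2 + 6 = 8

8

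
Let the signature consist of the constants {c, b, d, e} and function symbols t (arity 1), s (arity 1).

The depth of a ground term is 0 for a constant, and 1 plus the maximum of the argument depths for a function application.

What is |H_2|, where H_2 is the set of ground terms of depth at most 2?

Let N_k count ground terms of depth at most k. Each non-constant term of depth ≤ k is some function symbol applied to depth-≤(k−1) arguments, giving N_k = 4 + N_{k-1} + N_{k-1}.
N_0 = 4
N_1 = 4 + 4 + 4 = 12
N_2 = 4 + 12 + 12 = 28

28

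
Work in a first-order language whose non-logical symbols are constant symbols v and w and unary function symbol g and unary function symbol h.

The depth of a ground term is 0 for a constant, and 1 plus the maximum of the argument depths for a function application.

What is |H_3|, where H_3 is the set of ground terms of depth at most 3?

Let N_k = |{terms of depth ≤ k}|. Then N_0 = 2 and N_k = 2 + N_{k-1} + N_{k-1} for k ≥ 1 (one summand per function symbol, arity giving the exponent).
N_0 = 2
N_1 = 2 + 2 + 2 = 6
N_2 = 2 + 6 + 6 = 14
N_3 = 2 + 14 + 14 = 30

30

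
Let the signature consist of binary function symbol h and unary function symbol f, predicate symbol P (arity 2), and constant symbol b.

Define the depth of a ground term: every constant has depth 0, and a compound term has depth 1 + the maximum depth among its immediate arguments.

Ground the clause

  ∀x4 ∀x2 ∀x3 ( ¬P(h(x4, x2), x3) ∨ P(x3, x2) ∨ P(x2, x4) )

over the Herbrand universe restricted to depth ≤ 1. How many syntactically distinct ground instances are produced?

Ground terms of depth ≤ 1:
  Let N_k = |{terms of depth ≤ k}|. Then N_0 = 1 and N_k = 1 + N_{k-1}^2 + N_{k-1} for k ≥ 1 (one summand per function symbol, arity giving the exponent).
  N_0 = 1
  N_1 = 1 + 1^2 + 1 = 3
  Explicitly: b, h(b, b), f(b).
So there are 3 ground terms available for substitution.
There are 3 variables to instantiate (x4, x2, x3), each occurring in at least one literal, so different choices give different ground instances.
Number of ground instances = 3^3 = 27.

27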